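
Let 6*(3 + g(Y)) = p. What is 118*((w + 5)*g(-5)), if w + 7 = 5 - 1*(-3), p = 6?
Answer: -1416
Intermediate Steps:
g(Y) = -2 (g(Y) = -3 + (⅙)*6 = -3 + 1 = -2)
w = 1 (w = -7 + (5 - 1*(-3)) = -7 + (5 + 3) = -7 + 8 = 1)
118*((w + 5)*g(-5)) = 118*((1 + 5)*(-2)) = 118*(6*(-2)) = 118*(-12) = -1416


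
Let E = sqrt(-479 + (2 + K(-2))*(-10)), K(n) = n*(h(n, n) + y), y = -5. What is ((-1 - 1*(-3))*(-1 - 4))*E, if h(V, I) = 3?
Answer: -70*I*sqrt(11) ≈ -232.16*I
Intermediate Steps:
K(n) = -2*n (K(n) = n*(3 - 5) = n*(-2) = -2*n)
E = 7*I*sqrt(11) (E = sqrt(-479 + (2 - 2*(-2))*(-10)) = sqrt(-479 + (2 + 4)*(-10)) = sqrt(-479 + 6*(-10)) = sqrt(-479 - 60) = sqrt(-539) = 7*I*sqrt(11) ≈ 23.216*I)
((-1 - 1*(-3))*(-1 - 4))*E = ((-1 - 1*(-3))*(-1 - 4))*(7*I*sqrt(11)) = ((-1 + 3)*(-5))*(7*I*sqrt(11)) = (2*(-5))*(7*I*sqrt(11)) = -70*I*sqrt(11)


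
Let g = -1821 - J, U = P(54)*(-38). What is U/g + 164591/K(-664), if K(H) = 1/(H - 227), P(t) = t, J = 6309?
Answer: -198711536913/1355 ≈ -1.4665e+8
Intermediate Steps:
K(H) = 1/(-227 + H)
U = -2052 (U = 54*(-38) = -2052)
g = -8130 (g = -1821 - 1*6309 = -1821 - 6309 = -8130)
U/g + 164591/K(-664) = -2052/(-8130) + 164591/(1/(-227 - 664)) = -2052*(-1/8130) + 164591/(1/(-891)) = 342/1355 + 164591/(-1/891) = 342/1355 + 164591*(-891) = 342/1355 - 146650581 = -198711536913/1355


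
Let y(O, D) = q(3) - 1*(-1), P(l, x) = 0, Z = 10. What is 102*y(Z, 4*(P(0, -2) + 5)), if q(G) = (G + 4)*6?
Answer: 4386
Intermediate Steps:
q(G) = 24 + 6*G (q(G) = (4 + G)*6 = 24 + 6*G)
y(O, D) = 43 (y(O, D) = (24 + 6*3) - 1*(-1) = (24 + 18) + 1 = 42 + 1 = 43)
102*y(Z, 4*(P(0, -2) + 5)) = 102*43 = 4386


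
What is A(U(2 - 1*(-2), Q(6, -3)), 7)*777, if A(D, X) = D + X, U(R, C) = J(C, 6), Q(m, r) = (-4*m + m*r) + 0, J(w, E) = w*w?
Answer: 1376067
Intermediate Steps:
J(w, E) = w²
Q(m, r) = -4*m + m*r
U(R, C) = C²
A(U(2 - 1*(-2), Q(6, -3)), 7)*777 = ((6*(-4 - 3))² + 7)*777 = ((6*(-7))² + 7)*777 = ((-42)² + 7)*777 = (1764 + 7)*777 = 1771*777 = 1376067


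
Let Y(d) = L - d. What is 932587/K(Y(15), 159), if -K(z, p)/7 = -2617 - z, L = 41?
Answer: 932587/18501 ≈ 50.407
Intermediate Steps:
Y(d) = 41 - d
K(z, p) = 18319 + 7*z (K(z, p) = -7*(-2617 - z) = 18319 + 7*z)
932587/K(Y(15), 159) = 932587/(18319 + 7*(41 - 1*15)) = 932587/(18319 + 7*(41 - 15)) = 932587/(18319 + 7*26) = 932587/(18319 + 182) = 932587/18501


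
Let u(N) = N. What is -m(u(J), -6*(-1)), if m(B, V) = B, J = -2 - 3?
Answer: 5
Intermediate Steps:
J = -5
-m(u(J), -6*(-1)) = -1*(-5) = 5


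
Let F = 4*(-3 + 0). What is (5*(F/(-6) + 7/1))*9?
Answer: 405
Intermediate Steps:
F = -12 (F = 4*(-3) = -12)
(5*(F/(-6) + 7/1))*9 = (5*(-12/(-6) + 7/1))*9 = (5*(-12*(-⅙) + 7*1))*9 = (5*(2 + 7))*9 = (5*9)*9 = 45*9 = 405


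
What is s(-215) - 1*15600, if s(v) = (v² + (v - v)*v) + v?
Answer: 30410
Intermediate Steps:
s(v) = v + v² (s(v) = (v² + 0*v) + v = (v² + 0) + v = v² + v = v + v²)
s(-215) - 1*15600 = -215*(1 - 215) - 1*15600 = -215*(-214) - 15600 = 46010 - 15600 = 30410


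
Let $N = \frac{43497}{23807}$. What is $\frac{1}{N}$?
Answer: $\frac{133}{243} \approx 0.54733$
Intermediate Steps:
$N = \frac{243}{133}$ ($N = 43497 \cdot \frac{1}{23807} = \frac{243}{133} \approx 1.8271$)
$\frac{1}{N} = \frac{1}{\frac{243}{133}} = \frac{133}{243}$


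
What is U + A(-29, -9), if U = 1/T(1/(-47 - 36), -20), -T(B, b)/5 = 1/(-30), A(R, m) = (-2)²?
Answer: 10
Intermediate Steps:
A(R, m) = 4
T(B, b) = ⅙ (T(B, b) = -5/(-30) = -5*(-1/30) = ⅙)
U = 6 (U = 1/(⅙) = 6)
U + A(-29, -9) = 6 + 4 = 10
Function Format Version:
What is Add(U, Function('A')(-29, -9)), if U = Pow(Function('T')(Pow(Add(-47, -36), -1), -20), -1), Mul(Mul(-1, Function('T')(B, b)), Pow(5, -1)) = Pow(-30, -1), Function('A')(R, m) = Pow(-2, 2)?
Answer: 10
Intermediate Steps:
Function('A')(R, m) = 4
Function('T')(B, b) = Rational(1, 6) (Function('T')(B, b) = Mul(-5, Pow(-30, -1)) = Mul(-5, Rational(-1, 30)) = Rational(1, 6))
U = 6 (U = Pow(Rational(1, 6), -1) = 6)
Add(U, Function('A')(-29, -9)) = Add(6, 4) = 10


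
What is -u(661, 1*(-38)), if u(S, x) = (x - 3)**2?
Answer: -1681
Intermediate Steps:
u(S, x) = (-3 + x)**2
-u(661, 1*(-38)) = -(-3 + 1*(-38))**2 = -(-3 - 38)**2 = -1*(-41)**2 = -1*1681 = -1681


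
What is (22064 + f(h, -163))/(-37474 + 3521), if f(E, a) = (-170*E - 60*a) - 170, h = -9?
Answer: -33204/33953 ≈ -0.97794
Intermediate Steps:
f(E, a) = -170 - 170*E - 60*a
(22064 + f(h, -163))/(-37474 + 3521) = (22064 + (-170 - 170*(-9) - 60*(-163)))/(-37474 + 3521) = (22064 + (-170 + 1530 + 9780))/(-33953) = (22064 + 11140)*(-1/33953) = 33204*(-1/33953) = -33204/33953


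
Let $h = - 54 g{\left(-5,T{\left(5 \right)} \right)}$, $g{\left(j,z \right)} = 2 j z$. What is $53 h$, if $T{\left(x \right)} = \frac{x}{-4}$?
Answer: $-35775$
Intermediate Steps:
$T{\left(x \right)} = - \frac{x}{4}$ ($T{\left(x \right)} = x \left(- \frac{1}{4}\right) = - \frac{x}{4}$)
$g{\left(j,z \right)} = 2 j z$
$h = -675$ ($h = - 54 \cdot 2 \left(-5\right) \left(\left(- \frac{1}{4}\right) 5\right) = - 54 \cdot 2 \left(-5\right) \left(- \frac{5}{4}\right) = \left(-54\right) \frac{25}{2} = -675$)
$53 h = 53 \left(-675\right) = -35775$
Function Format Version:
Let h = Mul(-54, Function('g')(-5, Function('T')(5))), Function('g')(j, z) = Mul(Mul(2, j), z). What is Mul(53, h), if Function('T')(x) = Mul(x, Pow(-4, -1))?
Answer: -35775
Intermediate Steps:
Function('T')(x) = Mul(Rational(-1, 4), x) (Function('T')(x) = Mul(x, Rational(-1, 4)) = Mul(Rational(-1, 4), x))
Function('g')(j, z) = Mul(2, j, z)
h = -675 (h = Mul(-54, Mul(2, -5, Mul(Rational(-1, 4), 5))) = Mul(-54, Mul(2, -5, Rational(-5, 4))) = Mul(-54, Rational(25, 2)) = -675)
Mul(53, h) = Mul(53, -675) = -35775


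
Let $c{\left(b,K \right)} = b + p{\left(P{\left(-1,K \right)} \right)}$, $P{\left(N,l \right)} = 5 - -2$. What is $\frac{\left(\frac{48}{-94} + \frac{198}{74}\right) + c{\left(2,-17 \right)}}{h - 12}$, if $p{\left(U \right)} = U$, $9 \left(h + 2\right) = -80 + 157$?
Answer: $- \frac{174744}{85211} \approx -2.0507$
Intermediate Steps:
$P{\left(N,l \right)} = 7$ ($P{\left(N,l \right)} = 5 + 2 = 7$)
$h = \frac{59}{9}$ ($h = -2 + \frac{-80 + 157}{9} = -2 + \frac{1}{9} \cdot 77 = -2 + \frac{77}{9} = \frac{59}{9} \approx 6.5556$)
$c{\left(b,K \right)} = 7 + b$ ($c{\left(b,K \right)} = b + 7 = 7 + b$)
$\frac{\left(\frac{48}{-94} + \frac{198}{74}\right) + c{\left(2,-17 \right)}}{h - 12} = \frac{\left(\frac{48}{-94} + \frac{198}{74}\right) + \left(7 + 2\right)}{\frac{59}{9} - 12} = \frac{\left(48 \left(- \frac{1}{94}\right) + 198 \cdot \frac{1}{74}\right) + 9}{- \frac{49}{9}} = \left(\left(- \frac{24}{47} + \frac{99}{37}\right) + 9\right) \left(- \frac{9}{49}\right) = \left(\frac{3765}{1739} + 9\right) \left(- \frac{9}{49}\right) = \frac{19416}{1739} \left(- \frac{9}{49}\right) = - \frac{174744}{85211}$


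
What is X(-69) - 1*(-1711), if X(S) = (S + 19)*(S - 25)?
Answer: 6411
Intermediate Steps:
X(S) = (-25 + S)*(19 + S) (X(S) = (19 + S)*(-25 + S) = (-25 + S)*(19 + S))
X(-69) - 1*(-1711) = (-475 + (-69)² - 6*(-69)) - 1*(-1711) = (-475 + 4761 + 414) + 1711 = 4700 + 1711 = 6411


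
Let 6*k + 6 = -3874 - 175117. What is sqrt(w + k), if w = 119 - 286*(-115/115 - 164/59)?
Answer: I*sqrt(3588154266)/354 ≈ 169.21*I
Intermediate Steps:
k = -178997/6 (k = -1 + (-3874 - 175117)/6 = -1 + (1/6)*(-178991) = -1 - 178991/6 = -178997/6 ≈ -29833.)
w = 70799/59 (w = 119 - 286*(-115*1/115 - 164*1/59) = 119 - 286*(-1 - 164/59) = 119 - 286*(-223/59) = 119 + 63778/59 = 70799/59 ≈ 1200.0)
sqrt(w + k) = sqrt(70799/59 - 178997/6) = sqrt(-10136029/354) = I*sqrt(3588154266)/354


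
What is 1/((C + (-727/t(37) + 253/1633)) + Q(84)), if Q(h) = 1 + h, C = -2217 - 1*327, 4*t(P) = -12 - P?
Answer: -3479/8347854 ≈ -0.00041675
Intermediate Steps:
t(P) = -3 - P/4 (t(P) = (-12 - P)/4 = -3 - P/4)
C = -2544 (C = -2217 - 327 = -2544)
1/((C + (-727/t(37) + 253/1633)) + Q(84)) = 1/((-2544 + (-727/(-3 - ¼*37) + 253/1633)) + (1 + 84)) = 1/((-2544 + (-727/(-3 - 37/4) + 253*(1/1633))) + 85) = 1/((-2544 + (-727/(-49/4) + 11/71)) + 85) = 1/((-2544 + (-727*(-4/49) + 11/71)) + 85) = 1/((-2544 + (2908/49 + 11/71)) + 85) = 1/((-2544 + 207007/3479) + 85) = 1/(-8643569/3479 + 85) = 1/(-8347854/3479) = -3479/8347854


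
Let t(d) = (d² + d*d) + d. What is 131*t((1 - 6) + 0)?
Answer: 5895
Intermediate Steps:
t(d) = d + 2*d² (t(d) = (d² + d²) + d = 2*d² + d = d + 2*d²)
131*t((1 - 6) + 0) = 131*(((1 - 6) + 0)*(1 + 2*((1 - 6) + 0))) = 131*((-5 + 0)*(1 + 2*(-5 + 0))) = 131*(-5*(1 + 2*(-5))) = 131*(-5*(1 - 10)) = 131*(-5*(-9)) = 131*45 = 5895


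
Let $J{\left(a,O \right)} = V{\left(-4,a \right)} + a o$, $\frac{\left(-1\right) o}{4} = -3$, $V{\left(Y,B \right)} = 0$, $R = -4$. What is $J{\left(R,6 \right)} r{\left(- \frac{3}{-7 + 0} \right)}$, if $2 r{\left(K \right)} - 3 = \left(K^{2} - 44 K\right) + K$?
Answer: $\frac{17928}{49} \approx 365.88$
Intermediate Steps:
$o = 12$ ($o = \left(-4\right) \left(-3\right) = 12$)
$J{\left(a,O \right)} = 12 a$ ($J{\left(a,O \right)} = 0 + a 12 = 0 + 12 a = 12 a$)
$r{\left(K \right)} = \frac{3}{2} + \frac{K^{2}}{2} - \frac{43 K}{2}$ ($r{\left(K \right)} = \frac{3}{2} + \frac{\left(K^{2} - 44 K\right) + K}{2} = \frac{3}{2} + \frac{K^{2} - 43 K}{2} = \frac{3}{2} + \left(\frac{K^{2}}{2} - \frac{43 K}{2}\right) = \frac{3}{2} + \frac{K^{2}}{2} - \frac{43 K}{2}$)
$J{\left(R,6 \right)} r{\left(- \frac{3}{-7 + 0} \right)} = 12 \left(-4\right) \left(\frac{3}{2} + \frac{\left(- \frac{3}{-7 + 0}\right)^{2}}{2} - \frac{43 \left(- \frac{3}{-7 + 0}\right)}{2}\right) = - 48 \left(\frac{3}{2} + \frac{\left(- \frac{3}{-7}\right)^{2}}{2} - \frac{43 \left(- \frac{3}{-7}\right)}{2}\right) = - 48 \left(\frac{3}{2} + \frac{\left(\left(-3\right) \left(- \frac{1}{7}\right)\right)^{2}}{2} - \frac{43 \left(\left(-3\right) \left(- \frac{1}{7}\right)\right)}{2}\right) = - 48 \left(\frac{3}{2} + \frac{\left(\frac{3}{7}\right)^{2}}{2} - \frac{129}{14}\right) = - 48 \left(\frac{3}{2} + \frac{1}{2} \cdot \frac{9}{49} - \frac{129}{14}\right) = - 48 \left(\frac{3}{2} + \frac{9}{98} - \frac{129}{14}\right) = \left(-48\right) \left(- \frac{747}{98}\right) = \frac{17928}{49}$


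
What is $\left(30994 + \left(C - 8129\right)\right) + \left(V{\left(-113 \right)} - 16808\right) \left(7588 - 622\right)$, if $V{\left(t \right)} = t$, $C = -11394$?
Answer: $-117860215$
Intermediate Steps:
$\left(30994 + \left(C - 8129\right)\right) + \left(V{\left(-113 \right)} - 16808\right) \left(7588 - 622\right) = \left(30994 - 19523\right) + \left(-113 - 16808\right) \left(7588 - 622\right) = \left(30994 - 19523\right) - 117871686 = 11471 - 117871686 = -117860215$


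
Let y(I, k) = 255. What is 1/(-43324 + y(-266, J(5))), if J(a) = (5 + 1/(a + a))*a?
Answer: -1/43069 ≈ -2.3219e-5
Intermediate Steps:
J(a) = a*(5 + 1/(2*a)) (J(a) = (5 + 1/(2*a))*a = a*(5 + 1/(2*a)))
1/(-43324 + y(-266, J(5))) = 1/(-43324 + 255) = 1/(-43069) = -1/43069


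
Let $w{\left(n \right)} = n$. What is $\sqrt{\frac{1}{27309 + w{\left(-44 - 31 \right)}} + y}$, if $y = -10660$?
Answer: $\frac{i \sqrt{878491492414}}{9078} \approx 103.25 i$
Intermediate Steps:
$\sqrt{\frac{1}{27309 + w{\left(-44 - 31 \right)}} + y} = \sqrt{\frac{1}{27309 - 75} - 10660} = \sqrt{\frac{1}{27234} - 10660} = \sqrt{- \frac{290314439}{27234}} = \frac{i \sqrt{878491492414}}{9078}$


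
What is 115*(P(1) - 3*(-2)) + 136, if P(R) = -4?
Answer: 366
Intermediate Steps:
115*(P(1) - 3*(-2)) + 136 = 115*(-4 - 3*(-2)) + 136 = 115*(-4 + 6) + 136 = 115*2 + 136 = 230 + 136 = 366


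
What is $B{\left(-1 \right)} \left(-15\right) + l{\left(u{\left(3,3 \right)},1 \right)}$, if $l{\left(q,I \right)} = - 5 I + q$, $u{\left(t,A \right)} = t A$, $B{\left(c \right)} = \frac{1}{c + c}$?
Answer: $\frac{23}{2} \approx 11.5$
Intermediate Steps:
$B{\left(c \right)} = \frac{1}{2 c}$
$u{\left(t,A \right)} = A t$
$l{\left(q,I \right)} = q - 5 I$
$B{\left(-1 \right)} \left(-15\right) + l{\left(u{\left(3,3 \right)},1 \right)} = \frac{1}{2 \left(-1\right)} \left(-15\right) + \left(3 \cdot 3 - 5\right) = \frac{1}{2} \left(-1\right) \left(-15\right) + \left(9 - 5\right) = \left(- \frac{1}{2}\right) \left(-15\right) + 4 = \frac{15}{2} + 4 = \frac{23}{2}$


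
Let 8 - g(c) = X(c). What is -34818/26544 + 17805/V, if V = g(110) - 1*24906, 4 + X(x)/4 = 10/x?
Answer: -175341317/86491096 ≈ -2.0273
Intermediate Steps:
X(x) = -16 + 40/x (X(x) = -16 + 4*(10/x) = -16 + 40/x)
g(c) = 24 - 40/c (g(c) = 8 - (-16 + 40/c) = 8 + (16 - 40/c) = 24 - 40/c)
V = -273706/11 (V = (24 - 40/110) - 1*24906 = (24 - 40*1/110) - 24906 = (24 - 4/11) - 24906 = 260/11 - 24906 = -273706/11 ≈ -24882.)
-34818/26544 + 17805/V = -34818/26544 + 17805/(-273706/11) = -34818*1/26544 + 17805*(-11/273706) = -829/632 - 195855/273706 = -175341317/86491096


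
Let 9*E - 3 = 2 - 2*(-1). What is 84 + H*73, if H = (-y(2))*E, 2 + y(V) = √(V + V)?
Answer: 84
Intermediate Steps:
y(V) = -2 + √2*√V (y(V) = -2 + √(V + V) = -2 + √(2*V) = -2 + √2*√V)
E = 7/9 (E = ⅓ + (2 - 2*(-1))/9 = ⅓ + (2 + 2)/9 = ⅓ + (⅑)*4 = ⅓ + 4/9 = 7/9 ≈ 0.77778)
H = 0 (H = -(-2 + √2*√2)*(7/9) = -(-2 + 2)*(7/9) = -1*0*(7/9) = 0*(7/9) = 0)
84 + H*73 = 84 + 0*73 = 84 + 0 = 84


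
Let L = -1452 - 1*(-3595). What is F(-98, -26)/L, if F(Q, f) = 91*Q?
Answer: -8918/2143 ≈ -4.1615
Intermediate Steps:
L = 2143 (L = -1452 + 3595 = 2143)
F(-98, -26)/L = (91*(-98))/2143 = -8918*1/2143 = -8918/2143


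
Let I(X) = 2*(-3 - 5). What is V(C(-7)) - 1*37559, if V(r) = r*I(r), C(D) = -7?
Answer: -37447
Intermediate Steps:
I(X) = -16 (I(X) = 2*(-8) = -16)
V(r) = -16*r (V(r) = r*(-16) = -16*r)
V(C(-7)) - 1*37559 = -16*(-7) - 1*37559 = 112 - 37559 = -37447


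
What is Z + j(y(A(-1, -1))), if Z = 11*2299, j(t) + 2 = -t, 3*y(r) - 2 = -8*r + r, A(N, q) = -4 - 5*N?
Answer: 75866/3 ≈ 25289.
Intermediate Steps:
y(r) = ⅔ - 7*r/3 (y(r) = ⅔ + (-8*r + r)/3 = ⅔ + (-7*r)/3 = ⅔ - 7*r/3)
j(t) = -2 - t
Z = 25289
Z + j(y(A(-1, -1))) = 25289 + (-2 - (⅔ - 7*(-4 - 5*(-1))/3)) = 25289 + (-2 - (⅔ - 7*(-4 + 5)/3)) = 25289 + (-2 - (⅔ - 7/3*1)) = 25289 + (-2 - (⅔ - 7/3)) = 25289 + (-2 - 1*(-5/3)) = 25289 + (-2 + 5/3) = 25289 - ⅓ = 75866/3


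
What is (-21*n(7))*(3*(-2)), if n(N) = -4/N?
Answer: -72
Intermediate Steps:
(-21*n(7))*(3*(-2)) = (-(-84)/7)*(3*(-2)) = -(-84)/7*(-6) = -21*(-4/7)*(-6) = 12*(-6) = -72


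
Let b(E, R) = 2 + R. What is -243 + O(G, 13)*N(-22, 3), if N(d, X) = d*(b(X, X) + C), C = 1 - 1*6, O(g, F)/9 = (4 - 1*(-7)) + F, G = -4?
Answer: -243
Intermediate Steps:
O(g, F) = 99 + 9*F (O(g, F) = 9*((4 - 1*(-7)) + F) = 9*((4 + 7) + F) = 9*(11 + F) = 99 + 9*F)
C = -5 (C = 1 - 6 = -5)
N(d, X) = d*(-3 + X) (N(d, X) = d*((2 + X) - 5) = d*(-3 + X))
-243 + O(G, 13)*N(-22, 3) = -243 + (99 + 9*13)*(-22*(-3 + 3)) = -243 + (99 + 117)*(-22*0) = -243 + 216*0 = -243 + 0 = -243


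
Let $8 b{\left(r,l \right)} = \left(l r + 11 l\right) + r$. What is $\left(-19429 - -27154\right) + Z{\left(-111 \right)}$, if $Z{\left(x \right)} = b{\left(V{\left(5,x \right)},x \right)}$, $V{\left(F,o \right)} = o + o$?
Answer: $\frac{84999}{8} \approx 10625.0$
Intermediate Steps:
$V{\left(F,o \right)} = 2 o$
$b{\left(r,l \right)} = \frac{r}{8} + \frac{11 l}{8} + \frac{l r}{8}$ ($b{\left(r,l \right)} = \frac{\left(l r + 11 l\right) + r}{8} = \frac{\left(11 l + l r\right) + r}{8} = \frac{r + 11 l + l r}{8} = \frac{r}{8} + \frac{11 l}{8} + \frac{l r}{8}$)
$Z{\left(x \right)} = \frac{x^{2}}{4} + \frac{13 x}{8}$ ($Z{\left(x \right)} = \frac{2 x}{8} + \frac{11 x}{8} + \frac{x 2 x}{8} = \frac{x}{4} + \frac{11 x}{8} + \frac{x^{2}}{4} = \frac{x^{2}}{4} + \frac{13 x}{8}$)
$\left(-19429 - -27154\right) + Z{\left(-111 \right)} = \left(-19429 - -27154\right) + \frac{1}{8} \left(-111\right) \left(13 + 2 \left(-111\right)\right) = \left(-19429 + 27154\right) + \frac{1}{8} \left(-111\right) \left(13 - 222\right) = 7725 + \frac{1}{8} \left(-111\right) \left(-209\right) = 7725 + \frac{23199}{8} = \frac{84999}{8}$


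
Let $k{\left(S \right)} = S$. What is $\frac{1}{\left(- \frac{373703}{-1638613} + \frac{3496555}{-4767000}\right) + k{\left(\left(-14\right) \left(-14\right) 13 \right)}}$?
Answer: $\frac{1562253634200}{3979832648286157} \approx 0.00039254$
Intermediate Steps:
$\frac{1}{\left(- \frac{373703}{-1638613} + \frac{3496555}{-4767000}\right) + k{\left(\left(-14\right) \left(-14\right) 13 \right)}} = \frac{1}{\left(- \frac{373703}{-1638613} + \frac{3496555}{-4767000}\right) + \left(-14\right) \left(-14\right) 13} = \frac{1}{\left(\left(-373703\right) \left(- \frac{1}{1638613}\right) + 3496555 \left(- \frac{1}{4767000}\right)\right) + 196 \cdot 13} = \frac{1}{\left(\frac{373703}{1638613} - \frac{699311}{953400}\right) + 2548} = \frac{1}{- \frac{789611655443}{1562253634200} + 2548} = \frac{1}{\frac{3979832648286157}{1562253634200}} = \frac{1562253634200}{3979832648286157}$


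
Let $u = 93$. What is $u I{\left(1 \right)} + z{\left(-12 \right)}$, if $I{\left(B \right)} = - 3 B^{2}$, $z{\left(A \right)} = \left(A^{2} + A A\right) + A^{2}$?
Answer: $153$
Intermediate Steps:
$z{\left(A \right)} = 3 A^{2}$ ($z{\left(A \right)} = \left(A^{2} + A^{2}\right) + A^{2} = 2 A^{2} + A^{2} = 3 A^{2}$)
$u I{\left(1 \right)} + z{\left(-12 \right)} = 93 \left(- 3 \cdot 1^{2}\right) + 3 \left(-12\right)^{2} = 93 \left(\left(-3\right) 1\right) + 3 \cdot 144 = 93 \left(-3\right) + 432 = -279 + 432 = 153$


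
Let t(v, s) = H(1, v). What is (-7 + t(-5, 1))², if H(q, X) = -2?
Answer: 81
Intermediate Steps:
t(v, s) = -2
(-7 + t(-5, 1))² = (-7 - 2)² = (-9)² = 81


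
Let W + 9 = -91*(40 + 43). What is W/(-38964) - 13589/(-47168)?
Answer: 221541553/459463488 ≈ 0.48217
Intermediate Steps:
W = -7562 (W = -9 - 91*(40 + 43) = -9 - 91*83 = -9 - 7553 = -7562)
W/(-38964) - 13589/(-47168) = -7562/(-38964) - 13589/(-47168) = -7562*(-1/38964) - 13589*(-1/47168) = 3781/19482 + 13589/47168 = 221541553/459463488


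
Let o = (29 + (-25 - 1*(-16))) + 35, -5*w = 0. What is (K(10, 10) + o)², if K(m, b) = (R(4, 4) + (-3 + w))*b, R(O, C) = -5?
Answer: 625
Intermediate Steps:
w = 0 (w = -⅕*0 = 0)
K(m, b) = -8*b (K(m, b) = (-5 + (-3 + 0))*b = (-5 - 3)*b = -8*b)
o = 55 (o = (29 + (-25 + 16)) + 35 = (29 - 9) + 35 = 20 + 35 = 55)
(K(10, 10) + o)² = (-8*10 + 55)² = (-80 + 55)² = (-25)² = 625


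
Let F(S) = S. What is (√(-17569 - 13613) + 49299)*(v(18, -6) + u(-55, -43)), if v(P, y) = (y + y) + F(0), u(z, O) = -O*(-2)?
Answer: -4831302 - 98*I*√31182 ≈ -4.8313e+6 - 17305.0*I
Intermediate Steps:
u(z, O) = 2*O
v(P, y) = 2*y (v(P, y) = (y + y) + 0 = 2*y + 0 = 2*y)
(√(-17569 - 13613) + 49299)*(v(18, -6) + u(-55, -43)) = (√(-17569 - 13613) + 49299)*(2*(-6) + 2*(-43)) = (√(-31182) + 49299)*(-12 - 86) = (I*√31182 + 49299)*(-98) = (49299 + I*√31182)*(-98) = -4831302 - 98*I*√31182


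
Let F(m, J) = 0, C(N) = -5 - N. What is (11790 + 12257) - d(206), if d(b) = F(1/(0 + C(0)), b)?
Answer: 24047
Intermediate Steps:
d(b) = 0
(11790 + 12257) - d(206) = (11790 + 12257) - 1*0 = 24047 + 0 = 24047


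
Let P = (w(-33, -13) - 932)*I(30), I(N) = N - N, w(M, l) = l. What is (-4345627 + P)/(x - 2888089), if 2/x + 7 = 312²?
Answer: 32537715023/21624455307 ≈ 1.5047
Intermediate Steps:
I(N) = 0
x = 2/97337 (x = 2/(-7 + 312²) = 2/(-7 + 97344) = 2/97337 ≈ 2.0547e-5)
P = 0 (P = (-13 - 932)*0 = -945*0 = 0)
(-4345627 + P)/(x - 2888089) = (-4345627 + 0)/(2/97337 - 2888089) = -4345627/(-281117918991/97337) = -4345627*(-97337/281117918991) = 32537715023/21624455307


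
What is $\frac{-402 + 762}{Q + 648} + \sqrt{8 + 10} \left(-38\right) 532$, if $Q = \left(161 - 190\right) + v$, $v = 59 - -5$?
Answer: $\frac{360}{683} - 60648 \sqrt{2} \approx -85769.0$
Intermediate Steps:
$v = 64$ ($v = 59 + 5 = 64$)
$Q = 35$ ($Q = \left(161 - 190\right) + 64 = -29 + 64 = 35$)
$\frac{-402 + 762}{Q + 648} + \sqrt{8 + 10} \left(-38\right) 532 = \frac{-402 + 762}{35 + 648} + \sqrt{8 + 10} \left(-38\right) 532 = \frac{360}{683} + \sqrt{18} \left(-38\right) 532 = 360 \cdot \frac{1}{683} + 3 \sqrt{2} \left(-38\right) 532 = \frac{360}{683} + - 114 \sqrt{2} \cdot 532 = \frac{360}{683} - 60648 \sqrt{2}$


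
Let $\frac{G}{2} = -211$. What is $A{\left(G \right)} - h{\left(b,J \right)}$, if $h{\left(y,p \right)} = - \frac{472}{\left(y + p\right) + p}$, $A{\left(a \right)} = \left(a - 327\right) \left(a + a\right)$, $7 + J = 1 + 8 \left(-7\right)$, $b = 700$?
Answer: $\frac{45515291}{72} \approx 6.3216 \cdot 10^{5}$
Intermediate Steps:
$J = -62$ ($J = -7 + \left(1 + 8 \left(-7\right)\right) = -7 + \left(1 - 56\right) = -7 - 55 = -62$)
$G = -422$ ($G = 2 \left(-211\right) = -422$)
$A{\left(a \right)} = 2 a \left(-327 + a\right)$ ($A{\left(a \right)} = \left(-327 + a\right) 2 a = 2 a \left(-327 + a\right)$)
$h{\left(y,p \right)} = - \frac{472}{y + 2 p}$ ($h{\left(y,p \right)} = - \frac{472}{\left(p + y\right) + p} = - \frac{472}{y + 2 p}$)
$A{\left(G \right)} - h{\left(b,J \right)} = 2 \left(-422\right) \left(-327 - 422\right) - - \frac{472}{700 + 2 \left(-62\right)} = 2 \left(-422\right) \left(-749\right) - - \frac{472}{700 - 124} = 632156 - - \frac{472}{576} = 632156 - \left(-472\right) \frac{1}{576} = 632156 - - \frac{59}{72} = 632156 + \frac{59}{72} = \frac{45515291}{72}$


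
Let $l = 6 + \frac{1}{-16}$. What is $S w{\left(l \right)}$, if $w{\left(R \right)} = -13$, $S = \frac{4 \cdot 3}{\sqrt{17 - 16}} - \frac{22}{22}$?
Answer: $-143$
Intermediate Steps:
$S = 11$ ($S = \frac{12}{\sqrt{1}} - 1 = \frac{12}{1} - 1 = 12 \cdot 1 - 1 = 12 - 1 = 11$)
$l = \frac{95}{16}$ ($l = 6 - \frac{1}{16} = \frac{95}{16} \approx 5.9375$)
$S w{\left(l \right)} = 11 \left(-13\right) = -143$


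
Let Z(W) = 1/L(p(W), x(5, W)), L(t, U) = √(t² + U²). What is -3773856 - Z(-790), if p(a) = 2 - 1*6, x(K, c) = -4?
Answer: -3773856 - √2/8 ≈ -3.7739e+6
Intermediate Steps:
p(a) = -4 (p(a) = 2 - 6 = -4)
L(t, U) = √(U² + t²)
Z(W) = √2/8 (Z(W) = 1/(√((-4)² + (-4)²)) = 1/(√(16 + 16)) = 1/(√32) = 1/(4*√2) = √2/8)
-3773856 - Z(-790) = -3773856 - √2/8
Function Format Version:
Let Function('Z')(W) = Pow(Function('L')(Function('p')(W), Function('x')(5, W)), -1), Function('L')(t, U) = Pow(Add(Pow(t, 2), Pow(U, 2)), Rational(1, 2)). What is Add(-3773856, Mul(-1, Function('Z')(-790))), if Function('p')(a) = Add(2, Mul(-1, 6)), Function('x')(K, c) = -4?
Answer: Add(-3773856, Mul(Rational(-1, 8), Pow(2, Rational(1, 2)))) ≈ -3.7739e+6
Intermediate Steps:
Function('p')(a) = -4 (Function('p')(a) = Add(2, -6) = -4)
Function('L')(t, U) = Pow(Add(Pow(U, 2), Pow(t, 2)), Rational(1, 2))
Function('Z')(W) = Mul(Rational(1, 8), Pow(2, Rational(1, 2))) (Function('Z')(W) = Pow(Pow(Add(Pow(-4, 2), Pow(-4, 2)), Rational(1, 2)), -1) = Pow(Pow(Add(16, 16), Rational(1, 2)), -1) = Pow(Pow(32, Rational(1, 2)), -1) = Pow(Mul(4, Pow(2, Rational(1, 2))), -1) = Mul(Rational(1, 8), Pow(2, Rational(1, 2))))
Add(-3773856, Mul(-1, Function('Z')(-790))) = Add(-3773856, Mul(-1, Mul(Rational(1, 8), Pow(2, Rational(1, 2))))) = Add(-3773856, Mul(Rational(-1, 8), Pow(2, Rational(1, 2))))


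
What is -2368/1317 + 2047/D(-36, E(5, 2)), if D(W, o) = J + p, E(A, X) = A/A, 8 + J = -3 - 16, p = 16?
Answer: -2721947/14487 ≈ -187.89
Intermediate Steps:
J = -27 (J = -8 + (-3 - 16) = -8 - 19 = -27)
E(A, X) = 1
D(W, o) = -11 (D(W, o) = -27 + 16 = -11)
-2368/1317 + 2047/D(-36, E(5, 2)) = -2368/1317 + 2047/(-11) = -2368*1/1317 + 2047*(-1/11) = -2368/1317 - 2047/11 = -2721947/14487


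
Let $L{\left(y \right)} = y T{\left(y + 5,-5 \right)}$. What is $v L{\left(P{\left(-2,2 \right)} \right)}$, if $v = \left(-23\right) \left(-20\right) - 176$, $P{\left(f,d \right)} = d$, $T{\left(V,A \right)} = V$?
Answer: $3976$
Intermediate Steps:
$L{\left(y \right)} = y \left(5 + y\right)$ ($L{\left(y \right)} = y \left(y + 5\right) = y \left(5 + y\right)$)
$v = 284$ ($v = 460 - 176 = 284$)
$v L{\left(P{\left(-2,2 \right)} \right)} = 284 \cdot 2 \left(5 + 2\right) = 284 \cdot 2 \cdot 7 = 284 \cdot 14 = 3976$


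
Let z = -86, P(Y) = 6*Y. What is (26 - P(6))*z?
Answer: 860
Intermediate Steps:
(26 - P(6))*z = (26 - 6*6)*(-86) = (26 - 1*36)*(-86) = (26 - 36)*(-86) = -10*(-86) = 860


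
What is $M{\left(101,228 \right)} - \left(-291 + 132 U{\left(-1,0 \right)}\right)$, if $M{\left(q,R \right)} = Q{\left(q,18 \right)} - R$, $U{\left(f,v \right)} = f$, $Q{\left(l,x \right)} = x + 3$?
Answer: $216$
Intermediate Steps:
$Q{\left(l,x \right)} = 3 + x$
$M{\left(q,R \right)} = 21 - R$ ($M{\left(q,R \right)} = \left(3 + 18\right) - R = 21 - R$)
$M{\left(101,228 \right)} - \left(-291 + 132 U{\left(-1,0 \right)}\right) = \left(21 - 228\right) - \left(-291 + 132 \left(-1\right)\right) = \left(21 - 228\right) - \left(-291 - 132\right) = -207 - -423 = -207 + 423 = 216$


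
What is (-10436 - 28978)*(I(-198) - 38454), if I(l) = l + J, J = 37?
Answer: 1521971610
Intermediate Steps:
I(l) = 37 + l (I(l) = l + 37 = 37 + l)
(-10436 - 28978)*(I(-198) - 38454) = (-10436 - 28978)*((37 - 198) - 38454) = -39414*(-161 - 38454) = -39414*(-38615) = 1521971610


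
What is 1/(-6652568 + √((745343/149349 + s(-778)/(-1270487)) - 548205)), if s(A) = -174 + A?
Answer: -631148960668419492/4198761430985355390735019 - I*√19737135709588233587900050338/8397522861970710781470038 ≈ -1.5032e-7 - 1.673e-11*I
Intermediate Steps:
1/(-6652568 + √((745343/149349 + s(-778)/(-1270487)) - 548205)) = 1/(-6652568 + √((745343/149349 + (-174 - 778)/(-1270487)) - 548205)) = 1/(-6652568 + √((745343*(1/149349) - 952*(-1/1270487)) - 548205)) = 1/(-6652568 + √((745343/149349 + 952/1270487) - 548205)) = 1/(-6652568 + √(947090772289/189745962963 - 548205)) = 1/(-6652568 + √(-104018738535359126/189745962963)) = 1/(-6652568 + I*√19737135709588233587900050338/189745962963)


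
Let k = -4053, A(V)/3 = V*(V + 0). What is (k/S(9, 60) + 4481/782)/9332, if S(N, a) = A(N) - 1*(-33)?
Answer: -14005/14595248 ≈ -0.00095956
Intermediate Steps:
A(V) = 3*V² (A(V) = 3*(V*(V + 0)) = 3*(V*V) = 3*V²)
S(N, a) = 33 + 3*N² (S(N, a) = 3*N² - 1*(-33) = 3*N² + 33 = 33 + 3*N²)
(k/S(9, 60) + 4481/782)/9332 = (-4053/(33 + 3*9²) + 4481/782)/9332 = (-4053/(33 + 3*81) + 4481*(1/782))*(1/9332) = (-4053/(33 + 243) + 4481/782)*(1/9332) = (-4053/276 + 4481/782)*(1/9332) = (-4053*1/276 + 4481/782)*(1/9332) = (-1351/92 + 4481/782)*(1/9332) = -14005/1564*1/9332 = -14005/14595248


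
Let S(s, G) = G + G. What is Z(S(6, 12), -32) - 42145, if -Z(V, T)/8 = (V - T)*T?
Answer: -27809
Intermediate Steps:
S(s, G) = 2*G
Z(V, T) = -8*T*(V - T) (Z(V, T) = -8*(V - T)*T = -8*T*(V - T))
Z(S(6, 12), -32) - 42145 = 8*(-32)*(-32 - 2*12) - 42145 = 8*(-32)*(-32 - 1*24) - 42145 = 8*(-32)*(-32 - 24) - 42145 = 8*(-32)*(-56) - 42145 = 14336 - 42145 = -27809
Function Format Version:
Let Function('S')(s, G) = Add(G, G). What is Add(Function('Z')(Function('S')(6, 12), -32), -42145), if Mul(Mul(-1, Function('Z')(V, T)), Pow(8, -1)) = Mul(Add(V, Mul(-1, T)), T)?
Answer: -27809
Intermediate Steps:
Function('S')(s, G) = Mul(2, G)
Function('Z')(V, T) = Mul(-8, T, Add(V, Mul(-1, T))) (Function('Z')(V, T) = Mul(-8, Mul(Add(V, Mul(-1, T)), T)) = Mul(-8, Mul(T, Add(V, Mul(-1, T)))) = Mul(-8, T, Add(V, Mul(-1, T))))
Add(Function('Z')(Function('S')(6, 12), -32), -42145) = Add(Mul(8, -32, Add(-32, Mul(-1, Mul(2, 12)))), -42145) = Add(Mul(8, -32, Add(-32, Mul(-1, 24))), -42145) = Add(Mul(8, -32, Add(-32, -24)), -42145) = Add(Mul(8, -32, -56), -42145) = Add(14336, -42145) = -27809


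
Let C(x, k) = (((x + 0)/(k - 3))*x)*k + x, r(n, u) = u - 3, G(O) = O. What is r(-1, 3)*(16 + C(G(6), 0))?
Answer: 0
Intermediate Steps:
r(n, u) = -3 + u
C(x, k) = x + k*x²/(-3 + k) (C(x, k) = ((x/(-3 + k))*x)*k + x = (x²/(-3 + k))*k + x = k*x²/(-3 + k) + x = x + k*x²/(-3 + k))
r(-1, 3)*(16 + C(G(6), 0)) = (-3 + 3)*(16 + 6*(-3 + 0 + 0*6)/(-3 + 0)) = 0*(16 + 6*(-3 + 0 + 0)/(-3)) = 0*(16 + 6*(-⅓)*(-3)) = 0*(16 + 6) = 0*22 = 0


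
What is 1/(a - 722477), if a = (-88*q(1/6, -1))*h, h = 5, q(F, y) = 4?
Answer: -1/724237 ≈ -1.3808e-6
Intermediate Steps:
a = -1760 (a = -88*4*5 = -352*5 = -1760)
1/(a - 722477) = 1/(-1760 - 722477) = 1/(-724237) = -1/724237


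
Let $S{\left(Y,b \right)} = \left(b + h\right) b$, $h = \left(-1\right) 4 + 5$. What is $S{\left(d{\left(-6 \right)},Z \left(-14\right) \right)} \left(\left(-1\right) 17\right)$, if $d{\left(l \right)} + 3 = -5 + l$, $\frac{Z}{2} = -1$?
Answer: $-13804$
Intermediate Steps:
$h = 1$ ($h = -4 + 5 = 1$)
$Z = -2$ ($Z = 2 \left(-1\right) = -2$)
$d{\left(l \right)} = -8 + l$ ($d{\left(l \right)} = -3 + \left(-5 + l\right) = -8 + l$)
$S{\left(Y,b \right)} = b \left(1 + b\right)$ ($S{\left(Y,b \right)} = \left(b + 1\right) b = \left(1 + b\right) b = b \left(1 + b\right)$)
$S{\left(d{\left(-6 \right)},Z \left(-14\right) \right)} \left(\left(-1\right) 17\right) = \left(-2\right) \left(-14\right) \left(1 - -28\right) \left(\left(-1\right) 17\right) = 28 \left(1 + 28\right) \left(-17\right) = 28 \cdot 29 \left(-17\right) = 812 \left(-17\right) = -13804$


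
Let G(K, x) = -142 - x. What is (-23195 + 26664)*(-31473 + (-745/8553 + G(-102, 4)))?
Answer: -938149602388/8553 ≈ -1.0969e+8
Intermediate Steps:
(-23195 + 26664)*(-31473 + (-745/8553 + G(-102, 4))) = (-23195 + 26664)*(-31473 + (-745/8553 + (-142 - 1*4))) = 3469*(-31473 + (-745*1/8553 + (-142 - 4))) = 3469*(-31473 + (-745/8553 - 146)) = 3469*(-31473 - 1249483/8553) = 3469*(-270438052/8553) = -938149602388/8553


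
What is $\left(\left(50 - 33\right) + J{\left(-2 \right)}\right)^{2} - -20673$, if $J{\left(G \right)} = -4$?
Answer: $20842$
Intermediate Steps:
$\left(\left(50 - 33\right) + J{\left(-2 \right)}\right)^{2} - -20673 = \left(\left(50 - 33\right) - 4\right)^{2} - -20673 = \left(17 - 4\right)^{2} + 20673 = 13^{2} + 20673 = 169 + 20673 = 20842$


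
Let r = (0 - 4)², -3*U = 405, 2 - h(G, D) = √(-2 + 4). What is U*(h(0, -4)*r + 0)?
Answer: -4320 + 2160*√2 ≈ -1265.3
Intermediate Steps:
h(G, D) = 2 - √2 (h(G, D) = 2 - √(-2 + 4) = 2 - √2)
U = -135 (U = -⅓*405 = -135)
r = 16 (r = (-4)² = 16)
U*(h(0, -4)*r + 0) = -135*((2 - √2)*16 + 0) = -135*((32 - 16*√2) + 0) = -135*(32 - 16*√2) = -4320 + 2160*√2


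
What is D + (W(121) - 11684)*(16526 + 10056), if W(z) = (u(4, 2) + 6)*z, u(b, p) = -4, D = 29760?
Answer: -304121484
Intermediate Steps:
W(z) = 2*z (W(z) = (-4 + 6)*z = 2*z)
D + (W(121) - 11684)*(16526 + 10056) = 29760 + (2*121 - 11684)*(16526 + 10056) = 29760 + (242 - 11684)*26582 = 29760 - 11442*26582 = 29760 - 304151244 = -304121484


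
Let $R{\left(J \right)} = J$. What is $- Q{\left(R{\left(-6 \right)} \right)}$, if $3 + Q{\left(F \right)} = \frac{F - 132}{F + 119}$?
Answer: $\frac{477}{113} \approx 4.2212$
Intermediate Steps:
$Q{\left(F \right)} = -3 + \frac{-132 + F}{119 + F}$ ($Q{\left(F \right)} = -3 + \frac{F - 132}{F + 119} = -3 + \frac{-132 + F}{119 + F}$)
$- Q{\left(R{\left(-6 \right)} \right)} = - \frac{-489 - -12}{119 - 6} = - \frac{-489 + 12}{113} = - \frac{-477}{113} = \left(-1\right) \left(- \frac{477}{113}\right) = \frac{477}{113}$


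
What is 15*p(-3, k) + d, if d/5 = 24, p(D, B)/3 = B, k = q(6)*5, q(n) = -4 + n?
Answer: 570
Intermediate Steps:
k = 10 (k = (-4 + 6)*5 = 2*5 = 10)
p(D, B) = 3*B
d = 120 (d = 5*24 = 120)
15*p(-3, k) + d = 15*(3*10) + 120 = 15*30 + 120 = 450 + 120 = 570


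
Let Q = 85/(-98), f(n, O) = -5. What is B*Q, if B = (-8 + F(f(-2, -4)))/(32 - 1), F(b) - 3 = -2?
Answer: 85/434 ≈ 0.19585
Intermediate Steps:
F(b) = 1 (F(b) = 3 - 2 = 1)
B = -7/31 (B = (-8 + 1)/(32 - 1) = -7/31 ≈ -0.22581)
Q = -85/98 (Q = 85*(-1/98) = -85/98 ≈ -0.86735)
B*Q = -7/31*(-85/98) = 85/434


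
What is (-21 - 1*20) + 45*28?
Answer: 1219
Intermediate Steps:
(-21 - 1*20) + 45*28 = (-21 - 20) + 1260 = -41 + 1260 = 1219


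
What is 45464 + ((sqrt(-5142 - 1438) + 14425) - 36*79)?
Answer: 57045 + 2*I*sqrt(1645) ≈ 57045.0 + 81.117*I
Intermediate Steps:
45464 + ((sqrt(-5142 - 1438) + 14425) - 36*79) = 45464 + ((sqrt(-6580) + 14425) - 2844) = 45464 + ((2*I*sqrt(1645) + 14425) - 2844) = 45464 + ((14425 + 2*I*sqrt(1645)) - 2844) = 45464 + (11581 + 2*I*sqrt(1645)) = 57045 + 2*I*sqrt(1645)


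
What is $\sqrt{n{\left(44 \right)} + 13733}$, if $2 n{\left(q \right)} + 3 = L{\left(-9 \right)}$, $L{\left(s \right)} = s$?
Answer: $\sqrt{13727} \approx 117.16$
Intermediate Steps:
$n{\left(q \right)} = -6$ ($n{\left(q \right)} = - \frac{3}{2} + \frac{1}{2} \left(-9\right) = - \frac{3}{2} - \frac{9}{2} = -6$)
$\sqrt{n{\left(44 \right)} + 13733} = \sqrt{-6 + 13733} = \sqrt{13727}$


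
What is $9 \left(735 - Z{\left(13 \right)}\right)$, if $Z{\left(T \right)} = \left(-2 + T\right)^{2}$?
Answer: $5526$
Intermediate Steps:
$9 \left(735 - Z{\left(13 \right)}\right) = 9 \left(735 - \left(-2 + 13\right)^{2}\right) = 9 \left(735 - 11^{2}\right) = 9 \left(735 - 121\right) = 9 \cdot 614 = 5526$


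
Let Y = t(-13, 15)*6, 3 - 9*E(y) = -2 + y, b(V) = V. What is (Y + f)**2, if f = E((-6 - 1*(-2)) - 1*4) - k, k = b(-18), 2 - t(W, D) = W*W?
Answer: 78198649/81 ≈ 9.6542e+5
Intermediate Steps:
t(W, D) = 2 - W**2 (t(W, D) = 2 - W*W = 2 - W**2)
k = -18
E(y) = 5/9 - y/9 (E(y) = 1/3 - (-2 + y)/9 = 1/3 + (2/9 - y/9) = 5/9 - y/9)
Y = -1002 (Y = (2 - 1*(-13)**2)*6 = (2 - 1*169)*6 = (2 - 169)*6 = -167*6 = -1002)
f = 175/9 (f = (5/9 - ((-6 - 1*(-2)) - 1*4)/9) - 1*(-18) = (5/9 - ((-6 + 2) - 4)/9) + 18 = (5/9 - (-4 - 4)/9) + 18 = (5/9 - 1/9*(-8)) + 18 = (5/9 + 8/9) + 18 = 13/9 + 18 = 175/9 ≈ 19.444)
(Y + f)**2 = (-1002 + 175/9)**2 = (-8843/9)**2 = 78198649/81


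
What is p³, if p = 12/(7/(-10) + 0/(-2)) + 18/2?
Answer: -185193/343 ≈ -539.92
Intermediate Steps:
p = -57/7 (p = 12/(7*(-⅒) + 0*(-½)) + 18*(½) = 12/(-7/10 + 0) + 9 = 12/(-7/10) + 9 = 12*(-10/7) + 9 = -120/7 + 9 = -57/7 ≈ -8.1429)
p³ = (-57/7)³ = -185193/343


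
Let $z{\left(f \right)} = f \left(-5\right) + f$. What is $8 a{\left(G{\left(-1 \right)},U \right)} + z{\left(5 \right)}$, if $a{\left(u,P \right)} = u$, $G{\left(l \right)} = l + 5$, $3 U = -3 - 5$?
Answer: $12$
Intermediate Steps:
$U = - \frac{8}{3}$ ($U = \frac{-3 - 5}{3} = \frac{1}{3} \left(-8\right) = - \frac{8}{3} \approx -2.6667$)
$G{\left(l \right)} = 5 + l$
$z{\left(f \right)} = - 4 f$ ($z{\left(f \right)} = - 5 f + f = - 4 f$)
$8 a{\left(G{\left(-1 \right)},U \right)} + z{\left(5 \right)} = 8 \left(5 - 1\right) - 20 = 8 \cdot 4 - 20 = 32 - 20 = 12$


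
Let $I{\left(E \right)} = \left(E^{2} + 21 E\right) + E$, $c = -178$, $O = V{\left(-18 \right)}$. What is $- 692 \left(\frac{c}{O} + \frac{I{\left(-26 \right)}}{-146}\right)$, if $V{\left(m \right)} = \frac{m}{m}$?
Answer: $\frac{9027832}{73} \approx 1.2367 \cdot 10^{5}$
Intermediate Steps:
$V{\left(m \right)} = 1$
$O = 1$
$I{\left(E \right)} = E^{2} + 22 E$
$- 692 \left(\frac{c}{O} + \frac{I{\left(-26 \right)}}{-146}\right) = - 692 \left(- \frac{178}{1} + \frac{\left(-26\right) \left(22 - 26\right)}{-146}\right) = - 692 \left(\left(-178\right) 1 + \left(-26\right) \left(-4\right) \left(- \frac{1}{146}\right)\right) = - 692 \left(-178 + 104 \left(- \frac{1}{146}\right)\right) = - 692 \left(-178 - \frac{52}{73}\right) = \left(-692\right) \left(- \frac{13046}{73}\right) = \frac{9027832}{73}$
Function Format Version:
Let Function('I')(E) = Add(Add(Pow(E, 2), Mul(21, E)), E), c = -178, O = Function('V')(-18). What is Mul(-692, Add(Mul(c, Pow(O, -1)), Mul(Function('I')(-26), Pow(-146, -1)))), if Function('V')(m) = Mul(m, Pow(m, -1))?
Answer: Rational(9027832, 73) ≈ 1.2367e+5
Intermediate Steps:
Function('V')(m) = 1
O = 1
Function('I')(E) = Add(Pow(E, 2), Mul(22, E))
Mul(-692, Add(Mul(c, Pow(O, -1)), Mul(Function('I')(-26), Pow(-146, -1)))) = Mul(-692, Add(Mul(-178, Pow(1, -1)), Mul(Mul(-26, Add(22, -26)), Pow(-146, -1)))) = Mul(-692, Add(Mul(-178, 1), Mul(Mul(-26, -4), Rational(-1, 146)))) = Mul(-692, Add(-178, Mul(104, Rational(-1, 146)))) = Mul(-692, Add(-178, Rational(-52, 73))) = Mul(-692, Rational(-13046, 73)) = Rational(9027832, 73)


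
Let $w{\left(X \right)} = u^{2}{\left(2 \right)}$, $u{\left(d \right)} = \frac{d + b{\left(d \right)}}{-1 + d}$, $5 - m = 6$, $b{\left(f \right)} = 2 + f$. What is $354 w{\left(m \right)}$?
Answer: $12744$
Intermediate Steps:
$m = -1$ ($m = 5 - 6 = -1$)
$u{\left(d \right)} = \frac{2 + 2 d}{-1 + d}$ ($u{\left(d \right)} = \frac{d + \left(2 + d\right)}{-1 + d} = \frac{2 + 2 d}{-1 + d}$)
$w{\left(X \right)} = 36$ ($w{\left(X \right)} = \left(\frac{2 \left(1 + 2\right)}{-1 + 2}\right)^{2} = \left(2 \cdot 1^{-1} \cdot 3\right)^{2} = \left(2 \cdot 1 \cdot 3\right)^{2} = 6^{2} = 36$)
$354 w{\left(m \right)} = 354 \cdot 36 = 12744$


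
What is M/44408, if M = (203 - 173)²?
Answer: 225/11102 ≈ 0.020267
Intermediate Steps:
M = 900 (M = 30² = 900)
M/44408 = 900/44408 = 900*(1/44408) = 225/11102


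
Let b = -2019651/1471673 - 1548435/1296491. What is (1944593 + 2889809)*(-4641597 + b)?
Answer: -51398004600548175679398/2290529171 ≈ -2.2439e+13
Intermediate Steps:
b = -5879050812/2290529171 (b = -2019651*1/1471673 - 1548435*1/1296491 = -118803/86569 - 221205/185213 = -5879050812/2290529171 ≈ -2.5667)
(1944593 + 2889809)*(-4641597 + b) = (1944593 + 2889809)*(-4641597 - 5879050812/2290529171) = 4834402*(-10631719207576899/2290529171) = -51398004600548175679398/2290529171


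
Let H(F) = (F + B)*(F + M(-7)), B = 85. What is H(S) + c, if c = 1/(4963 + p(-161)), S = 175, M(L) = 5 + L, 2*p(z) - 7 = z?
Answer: 219772281/4886 ≈ 44980.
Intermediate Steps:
p(z) = 7/2 + z/2
c = 1/4886 (c = 1/(4963 + (7/2 + (1/2)*(-161))) = 1/(4963 + (7/2 - 161/2)) = 1/(4963 - 77) = 1/4886 ≈ 0.00020467)
H(F) = (-2 + F)*(85 + F) (H(F) = (F + 85)*(F + (5 - 7)) = (85 + F)*(F - 2) = (85 + F)*(-2 + F) = (-2 + F)*(85 + F))
H(S) + c = (-170 + 175**2 + 83*175) + 1/4886 = (-170 + 30625 + 14525) + 1/4886 = 44980 + 1/4886 = 219772281/4886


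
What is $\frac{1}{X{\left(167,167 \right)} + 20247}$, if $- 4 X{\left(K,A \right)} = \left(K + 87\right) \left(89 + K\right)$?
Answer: $\frac{1}{3991} \approx 0.00025056$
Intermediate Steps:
$X{\left(K,A \right)} = - \frac{\left(87 + K\right) \left(89 + K\right)}{4}$ ($X{\left(K,A \right)} = - \frac{\left(K + 87\right) \left(89 + K\right)}{4} = - \frac{\left(87 + K\right) \left(89 + K\right)}{4}$)
$\frac{1}{X{\left(167,167 \right)} + 20247} = \frac{1}{\left(- \frac{7743}{4} - 7348 - \frac{167^{2}}{4}\right) + 20247} = \frac{1}{\left(- \frac{7743}{4} - 7348 - \frac{27889}{4}\right) + 20247} = \frac{1}{-16256 + 20247} = \frac{1}{3991}$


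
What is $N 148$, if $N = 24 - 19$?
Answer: $740$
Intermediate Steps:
$N = 5$
$N 148 = 5 \cdot 148 = 740$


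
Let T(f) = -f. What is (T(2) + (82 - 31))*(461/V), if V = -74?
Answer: -22589/74 ≈ -305.26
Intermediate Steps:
(T(2) + (82 - 31))*(461/V) = (-1*2 + (82 - 31))*(461/(-74)) = (-2 + 51)*(461*(-1/74)) = 49*(-461/74) = -22589/74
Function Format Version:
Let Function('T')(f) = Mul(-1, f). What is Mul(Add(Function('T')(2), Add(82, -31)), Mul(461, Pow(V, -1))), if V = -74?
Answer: Rational(-22589, 74) ≈ -305.26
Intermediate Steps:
Mul(Add(Function('T')(2), Add(82, -31)), Mul(461, Pow(V, -1))) = Mul(Add(Mul(-1, 2), Add(82, -31)), Mul(461, Pow(-74, -1))) = Mul(Add(-2, 51), Mul(461, Rational(-1, 74))) = Mul(49, Rational(-461, 74)) = Rational(-22589, 74)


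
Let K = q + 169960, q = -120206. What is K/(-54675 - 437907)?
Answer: -24877/246291 ≈ -0.10101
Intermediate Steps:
K = 49754 (K = -120206 + 169960 = 49754)
K/(-54675 - 437907) = 49754/(-54675 - 437907) = 49754/(-492582) = 49754*(-1/492582) = -24877/246291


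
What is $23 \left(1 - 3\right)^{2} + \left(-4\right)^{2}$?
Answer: $108$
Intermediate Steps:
$23 \left(1 - 3\right)^{2} + \left(-4\right)^{2} = 23 \left(-2\right)^{2} + 16 = 23 \cdot 4 + 16 = 92 + 16 = 108$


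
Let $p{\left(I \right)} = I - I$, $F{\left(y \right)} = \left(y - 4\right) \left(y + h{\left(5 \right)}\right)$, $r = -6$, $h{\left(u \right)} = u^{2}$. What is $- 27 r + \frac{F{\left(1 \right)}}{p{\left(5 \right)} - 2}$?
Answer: $201$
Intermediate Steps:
$F{\left(y \right)} = \left(-4 + y\right) \left(25 + y\right)$ ($F{\left(y \right)} = \left(y - 4\right) \left(y + 5^{2}\right) = \left(-4 + y\right) \left(y + 25\right) = \left(-4 + y\right) \left(25 + y\right)$)
$p{\left(I \right)} = 0$
$- 27 r + \frac{F{\left(1 \right)}}{p{\left(5 \right)} - 2} = \left(-27\right) \left(-6\right) + \frac{-100 + 1^{2} + 21 \cdot 1}{0 - 2} = 162 + \frac{-100 + 1 + 21}{-2} = 162 - -39 = 162 + 39 = 201$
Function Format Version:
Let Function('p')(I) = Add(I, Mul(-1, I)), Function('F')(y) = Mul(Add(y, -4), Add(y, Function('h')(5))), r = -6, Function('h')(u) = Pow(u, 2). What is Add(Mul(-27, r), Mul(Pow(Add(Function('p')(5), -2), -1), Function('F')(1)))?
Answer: 201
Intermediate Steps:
Function('F')(y) = Mul(Add(-4, y), Add(25, y)) (Function('F')(y) = Mul(Add(y, -4), Add(y, Pow(5, 2))) = Mul(Add(-4, y), Add(y, 25)) = Mul(Add(-4, y), Add(25, y)))
Function('p')(I) = 0
Add(Mul(-27, r), Mul(Pow(Add(Function('p')(5), -2), -1), Function('F')(1))) = Add(Mul(-27, -6), Mul(Pow(Add(0, -2), -1), Add(-100, Pow(1, 2), Mul(21, 1)))) = Add(162, Mul(Pow(-2, -1), Add(-100, 1, 21))) = Add(162, Mul(Rational(-1, 2), -78)) = Add(162, 39) = 201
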